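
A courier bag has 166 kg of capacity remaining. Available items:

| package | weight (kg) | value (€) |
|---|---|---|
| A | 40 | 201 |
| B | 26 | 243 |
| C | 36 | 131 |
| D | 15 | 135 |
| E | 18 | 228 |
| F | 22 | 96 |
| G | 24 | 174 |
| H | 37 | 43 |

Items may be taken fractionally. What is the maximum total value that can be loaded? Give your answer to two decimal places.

Greedy by value/weight ratio, highest first.
Order: E (228/18=12.67) > B (243/26=9.35) > D (135/15=9.00) > G (174/24=7.25) > A (201/40=5.03) > F (96/22=4.36) > C (131/36=3.64) > H (43/37=1.16)
Fill: take E (18 @ 228) → take B (26 @ 243) → take D (15 @ 135) → take G (24 @ 174) → take A (40 @ 201) → take F (22 @ 96) → take 21/36 of C → 76.42; 166/166 used.
Total value = 1153.42

1153.42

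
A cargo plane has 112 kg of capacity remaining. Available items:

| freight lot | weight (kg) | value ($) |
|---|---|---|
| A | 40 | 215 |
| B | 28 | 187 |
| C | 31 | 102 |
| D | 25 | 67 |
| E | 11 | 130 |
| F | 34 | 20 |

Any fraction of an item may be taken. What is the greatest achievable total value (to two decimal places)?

639.36

Greedy by value/weight ratio, highest first.
Order: E (130/11=11.82) > B (187/28=6.68) > A (215/40=5.38) > C (102/31=3.29) > D (67/25=2.68) > F (20/34=0.59)
Fill: take E (11 @ 130) → take B (28 @ 187) → take A (40 @ 215) → take C (31 @ 102) → take 2/25 of D → 5.36; 112/112 used.
Total value = 639.36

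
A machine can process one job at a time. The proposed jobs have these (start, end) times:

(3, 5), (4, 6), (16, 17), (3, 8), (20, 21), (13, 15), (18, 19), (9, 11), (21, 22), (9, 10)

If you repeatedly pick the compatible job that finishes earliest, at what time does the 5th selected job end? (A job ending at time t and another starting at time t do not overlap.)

19

Greedy by earliest finish: after sorting by end time, pick each interval compatible with the last pick.
By end time: (3,5), (4,6), (3,8), (9,10), (9,11), (13,15), (16,17), (18,19), (20,21), (21,22).
Pick (3,5); next start ≥ 5 → (9,10); next start ≥ 10 → (13,15); next start ≥ 15 → (16,17); next start ≥ 17 → (18,19); next start ≥ 19 → (20,21); next start ≥ 21 → (21,22).
Selected: (3,5) (9,10) (13,15) (16,17) (18,19) (20,21) (21,22)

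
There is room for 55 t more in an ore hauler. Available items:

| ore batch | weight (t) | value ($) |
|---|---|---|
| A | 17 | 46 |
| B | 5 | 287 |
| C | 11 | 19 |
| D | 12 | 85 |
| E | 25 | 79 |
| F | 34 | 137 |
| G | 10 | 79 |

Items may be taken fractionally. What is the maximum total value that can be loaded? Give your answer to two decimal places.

Order: B (287/5=57.40) > G (79/10=7.90) > D (85/12=7.08) > F (137/34=4.03) > E (79/25=3.16) > A (46/17=2.71) > C (19/11=1.73)
Fill: take B (5 @ 287) → take G (10 @ 79) → take D (12 @ 85) → take 28/34 of F → 112.82; 55/55 used.
Total value = 563.82

563.82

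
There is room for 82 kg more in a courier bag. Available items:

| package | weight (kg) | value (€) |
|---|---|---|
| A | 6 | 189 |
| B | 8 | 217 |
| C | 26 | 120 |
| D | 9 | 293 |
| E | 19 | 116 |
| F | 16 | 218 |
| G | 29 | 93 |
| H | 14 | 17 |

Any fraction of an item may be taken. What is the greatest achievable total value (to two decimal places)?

1143.77

Greedy by value/weight ratio, highest first.
Ratios (sorted): D 32.56, A 31.50, B 27.12, F 13.62, E 6.11, C 4.62, G 3.21, H 1.21
take D (9 @ 293); take A (6 @ 189); take B (8 @ 217); take F (16 @ 218); take E (19 @ 116); take 24/26 of C → 110.77. Capacity used 82/82.
Total value = 1143.77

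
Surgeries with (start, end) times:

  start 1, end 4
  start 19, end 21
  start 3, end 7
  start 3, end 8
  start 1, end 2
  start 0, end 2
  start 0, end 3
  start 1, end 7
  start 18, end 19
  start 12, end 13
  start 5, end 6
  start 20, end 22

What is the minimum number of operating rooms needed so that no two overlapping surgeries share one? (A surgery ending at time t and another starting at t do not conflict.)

Count concurrent intervals with a sweep; the peak is the room count.
starts: [0, 0, 1, 1, 1, 3, 3, 5, 12, 18, 19, 20]
ends:   [2, 2, 3, 4, 6, 7, 7, 8, 13, 19, 21, 22]
s0→1 s0→2 s1→3 s1→4 s1→5  — peak 5.

5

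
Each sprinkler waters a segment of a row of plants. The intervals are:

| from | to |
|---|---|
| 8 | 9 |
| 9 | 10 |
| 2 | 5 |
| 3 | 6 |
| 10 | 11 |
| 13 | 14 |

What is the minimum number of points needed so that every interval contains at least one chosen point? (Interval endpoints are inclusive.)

4

Sort by right endpoint; whenever an interval is uncovered, place a point at its right end.
Sorted: [2,5] [3,6] [8,9] [9,10] [10,11] [13,14]
{[2,5],[3,6]} hit by 5; {[8,9],[9,10]} hit by 9; {[10,11]} hit by 11; {[13,14]} hit by 14.
Points: 5, 9, 11, 14 (4 total).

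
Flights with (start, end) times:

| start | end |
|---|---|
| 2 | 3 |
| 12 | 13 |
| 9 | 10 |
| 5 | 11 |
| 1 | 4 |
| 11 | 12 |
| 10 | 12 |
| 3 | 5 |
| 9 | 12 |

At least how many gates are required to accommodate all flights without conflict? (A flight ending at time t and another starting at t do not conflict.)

3

starts: [1, 2, 3, 5, 9, 9, 10, 11, 12]
ends:   [3, 4, 5, 10, 11, 12, 12, 12, 13]
s1→1 s2→2 e3→1 s3→2 e4→1 e5→0 s5→1 s9→2 s9→3  — peak 3.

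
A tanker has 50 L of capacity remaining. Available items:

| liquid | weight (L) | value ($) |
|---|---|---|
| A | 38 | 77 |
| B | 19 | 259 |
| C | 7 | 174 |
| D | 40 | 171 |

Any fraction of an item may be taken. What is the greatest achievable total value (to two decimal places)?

535.60

Sort by value per unit weight and fill in that order.
Ratios (sorted): C 24.86, B 13.63, D 4.28, A 2.03
take C (7 @ 174); take B (19 @ 259); take 24/40 of D → 102.60. Capacity used 50/50.
Total value = 535.60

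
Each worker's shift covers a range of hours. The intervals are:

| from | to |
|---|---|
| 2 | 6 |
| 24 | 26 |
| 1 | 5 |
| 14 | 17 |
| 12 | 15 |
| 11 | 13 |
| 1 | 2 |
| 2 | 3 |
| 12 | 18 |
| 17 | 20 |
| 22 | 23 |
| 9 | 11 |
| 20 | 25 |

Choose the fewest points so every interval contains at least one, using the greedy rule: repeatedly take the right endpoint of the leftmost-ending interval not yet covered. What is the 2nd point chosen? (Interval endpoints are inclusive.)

11

By right end: [1,2]  [2,3]  [1,5]  [2,6]  [9,11]  [11,13]  [12,15]  [14,17]  [12,18]  [17,20]  [22,23]  [20,25]  [24,26]
[1,2] uncovered → point at 2; [9,11] uncovered → point at 11; [12,15] uncovered → point at 15; [17,20] uncovered → point at 20; [22,23] uncovered → point at 23; [24,26] uncovered → point at 26.
Points: 2, 11, 15, 20, 23, 26 (6 total).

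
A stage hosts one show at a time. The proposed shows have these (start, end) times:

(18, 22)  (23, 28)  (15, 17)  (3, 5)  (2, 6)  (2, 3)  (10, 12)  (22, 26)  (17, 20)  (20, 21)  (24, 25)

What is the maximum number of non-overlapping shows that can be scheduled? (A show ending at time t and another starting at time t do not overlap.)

Order by finish time; keep every interval that doesn't clash with the previous kept one.
By end time: (2,3), (3,5), (2,6), (10,12), (15,17), (17,20), (20,21), (18,22), (24,25), (22,26), (23,28).
Pick (2,3); next start ≥ 3 → (3,5); next start ≥ 5 → (10,12); next start ≥ 12 → (15,17); next start ≥ 17 → (17,20); next start ≥ 20 → (20,21); next start ≥ 21 → (24,25).
Selected 7 shows.

7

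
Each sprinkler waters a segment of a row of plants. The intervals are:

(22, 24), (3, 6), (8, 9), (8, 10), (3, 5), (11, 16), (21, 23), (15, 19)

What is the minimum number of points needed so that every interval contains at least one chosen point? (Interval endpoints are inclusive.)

4

By right end: [3,5]  [3,6]  [8,9]  [8,10]  [11,16]  [15,19]  [21,23]  [22,24]
[3,5] uncovered → point at 5; [8,9] uncovered → point at 9; [11,16] uncovered → point at 16; [21,23] uncovered → point at 23.
Points: 5, 9, 16, 23 (4 total).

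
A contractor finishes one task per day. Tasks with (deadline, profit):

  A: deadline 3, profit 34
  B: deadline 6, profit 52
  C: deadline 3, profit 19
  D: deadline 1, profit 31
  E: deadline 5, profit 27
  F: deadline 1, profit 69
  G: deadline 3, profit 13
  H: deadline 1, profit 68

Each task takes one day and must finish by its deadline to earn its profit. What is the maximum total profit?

201

Take jobs in profit order; each goes to the latest open slot no later than its deadline.
Profit order: F=69 H=68 B=52 A=34 D=31 E=27 C=19 G=13
Assign: F→slot 1, H skipped, B→slot 6, A→slot 3, D skipped, E→slot 5, C→slot 2, G skipped.
Slots: [1:F] [2:C] [3:A] [5:E] [6:B]
Profit = 69 + 19 + 34 + 27 + 52 = 201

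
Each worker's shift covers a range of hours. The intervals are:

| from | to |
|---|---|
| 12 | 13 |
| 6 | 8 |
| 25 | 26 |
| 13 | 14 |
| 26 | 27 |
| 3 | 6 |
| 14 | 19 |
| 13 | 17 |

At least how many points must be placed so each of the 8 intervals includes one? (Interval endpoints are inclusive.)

Sort by right endpoint; whenever an interval is uncovered, place a point at its right end.
By right end: [3,6]  [6,8]  [12,13]  [13,14]  [13,17]  [14,19]  [25,26]  [26,27]
[3,6] uncovered → point at 6; [12,13] uncovered → point at 13; [14,19] uncovered → point at 19; [25,26] uncovered → point at 26.
Points: 6, 13, 19, 26 (4 total).

4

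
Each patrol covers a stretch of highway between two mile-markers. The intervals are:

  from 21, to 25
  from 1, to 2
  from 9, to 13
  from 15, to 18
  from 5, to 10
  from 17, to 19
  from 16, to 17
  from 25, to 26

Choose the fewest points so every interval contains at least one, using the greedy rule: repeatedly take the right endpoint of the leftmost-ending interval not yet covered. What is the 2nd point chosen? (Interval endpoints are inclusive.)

By right end: [1,2]  [5,10]  [9,13]  [16,17]  [15,18]  [17,19]  [21,25]  [25,26]
[1,2] uncovered → point at 2; [5,10] uncovered → point at 10; [16,17] uncovered → point at 17; [21,25] uncovered → point at 25.
Points: 2, 10, 17, 25 (4 total).

10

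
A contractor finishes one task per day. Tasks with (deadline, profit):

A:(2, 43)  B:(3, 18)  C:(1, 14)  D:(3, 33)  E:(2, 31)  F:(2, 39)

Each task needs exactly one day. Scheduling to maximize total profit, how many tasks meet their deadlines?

3

Take jobs in profit order; each goes to the latest open slot no later than its deadline.
By profit: A(d2,43), F(d2,39), D(d3,33), E(d2,31), B(d3,18), C(d1,14)
A→slot 2; F→slot 1; D→slot 3; E skipped; B skipped; C skipped.
3 of 6 scheduled.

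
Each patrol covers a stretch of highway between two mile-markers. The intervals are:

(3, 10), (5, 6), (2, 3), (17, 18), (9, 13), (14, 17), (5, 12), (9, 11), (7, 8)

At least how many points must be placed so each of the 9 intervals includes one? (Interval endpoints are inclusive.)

5

Process intervals by earliest right end; each time one isn't hit yet, stab at its right endpoint.
Sorted: [2,3] [5,6] [7,8] [3,10] [9,11] [5,12] [9,13] [14,17] [17,18]
{[2,3]} hit by 3; {[5,6]} hit by 6; {[7,8],[3,10]} hit by 8; {[9,11],[5,12],[9,13]} hit by 11; {[14,17],[17,18]} hit by 17.
Points: 3, 6, 8, 11, 17 (5 total).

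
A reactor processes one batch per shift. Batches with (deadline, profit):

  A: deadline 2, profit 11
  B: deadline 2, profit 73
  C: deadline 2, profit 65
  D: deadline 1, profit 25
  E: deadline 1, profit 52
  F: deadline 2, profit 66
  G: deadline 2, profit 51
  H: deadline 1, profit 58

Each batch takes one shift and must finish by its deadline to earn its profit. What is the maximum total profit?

139

Take jobs in profit order; each goes to the latest open slot no later than its deadline.
By profit: B(d2,73), F(d2,66), C(d2,65), H(d1,58), E(d1,52), G(d2,51), D(d1,25), A(d2,11)
B→slot 2; F→slot 1; C skipped; H skipped; E skipped; G skipped; D skipped; A skipped.
Profit = 66 + 73 = 139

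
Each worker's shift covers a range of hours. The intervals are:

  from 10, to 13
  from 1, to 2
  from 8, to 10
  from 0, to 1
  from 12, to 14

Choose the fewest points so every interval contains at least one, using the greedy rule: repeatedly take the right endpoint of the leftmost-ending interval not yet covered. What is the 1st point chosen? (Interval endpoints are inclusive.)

1

Sort by right endpoint; whenever an interval is uncovered, place a point at its right end.
Sorted: [0,1] [1,2] [8,10] [10,13] [12,14]
{[0,1],[1,2]} hit by 1; {[8,10],[10,13]} hit by 10; {[12,14]} hit by 14.
Points: 1, 10, 14 (3 total).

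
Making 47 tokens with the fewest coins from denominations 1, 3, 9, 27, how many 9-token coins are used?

47 − 1×27→20 − 2×9→2 − 2×1→0
Count of 9: 2

2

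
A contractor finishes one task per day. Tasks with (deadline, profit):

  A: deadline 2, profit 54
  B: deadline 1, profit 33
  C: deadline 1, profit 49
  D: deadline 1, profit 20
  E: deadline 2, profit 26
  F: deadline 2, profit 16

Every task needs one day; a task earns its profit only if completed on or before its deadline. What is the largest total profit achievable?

Take jobs in profit order; each goes to the latest open slot no later than its deadline.
Profit order: A=54 C=49 B=33 E=26 D=20 F=16
Assign: A→slot 2, C→slot 1, B skipped, E skipped, D skipped, F skipped.
Slots: [1:C] [2:A]
Profit = 49 + 54 = 103

103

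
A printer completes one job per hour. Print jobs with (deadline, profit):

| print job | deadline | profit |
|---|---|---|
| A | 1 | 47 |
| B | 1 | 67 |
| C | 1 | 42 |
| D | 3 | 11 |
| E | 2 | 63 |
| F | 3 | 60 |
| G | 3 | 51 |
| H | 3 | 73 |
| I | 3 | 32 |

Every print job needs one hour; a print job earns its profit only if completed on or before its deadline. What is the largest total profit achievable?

By profit: H(d3,73), B(d1,67), E(d2,63), F(d3,60), G(d3,51), A(d1,47), C(d1,42), I(d3,32), D(d3,11)
H→slot 3; B→slot 1; E→slot 2; F skipped; G skipped; A skipped; C skipped; I skipped; D skipped.
Profit = 67 + 63 + 73 = 203

203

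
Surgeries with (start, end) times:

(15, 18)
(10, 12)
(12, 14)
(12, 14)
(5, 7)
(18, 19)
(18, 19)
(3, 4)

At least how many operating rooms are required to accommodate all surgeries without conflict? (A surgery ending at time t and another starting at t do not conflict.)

Count concurrent intervals with a sweep; the peak is the room count.
starts: [3, 5, 10, 12, 12, 15, 18, 18]
ends:   [4, 7, 12, 14, 14, 18, 19, 19]
s3→1 e4→0 s5→1 e7→0 s10→1 e12→0 s12→1 s12→2  — peak 2.

2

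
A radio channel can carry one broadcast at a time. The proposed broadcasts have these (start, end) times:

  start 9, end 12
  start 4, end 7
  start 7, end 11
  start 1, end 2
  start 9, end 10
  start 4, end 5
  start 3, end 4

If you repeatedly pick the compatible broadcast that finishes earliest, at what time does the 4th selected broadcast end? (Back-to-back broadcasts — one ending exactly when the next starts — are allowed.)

Sort by end time and greedily take each interval whose start is ≥ the last chosen end.
Sorted by end: (1,2)  (3,4)  (4,5)  (4,7)  (9,10)  (7,11)  (9,12)
take (1,2); take (3,4); take (4,5); take (9,10); skip (7,11).
Selected: (1,2) (3,4) (4,5) (9,10)

10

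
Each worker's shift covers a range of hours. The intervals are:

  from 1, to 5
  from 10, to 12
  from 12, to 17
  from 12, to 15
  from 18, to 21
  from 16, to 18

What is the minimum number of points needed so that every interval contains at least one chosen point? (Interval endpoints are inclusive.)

3

Sort by right endpoint; whenever an interval is uncovered, place a point at its right end.
Sorted: [1,5] [10,12] [12,15] [12,17] [16,18] [18,21]
{[1,5]} hit by 5; {[10,12],[12,15],[12,17]} hit by 12; {[16,18],[18,21]} hit by 18.
Points: 5, 12, 18 (3 total).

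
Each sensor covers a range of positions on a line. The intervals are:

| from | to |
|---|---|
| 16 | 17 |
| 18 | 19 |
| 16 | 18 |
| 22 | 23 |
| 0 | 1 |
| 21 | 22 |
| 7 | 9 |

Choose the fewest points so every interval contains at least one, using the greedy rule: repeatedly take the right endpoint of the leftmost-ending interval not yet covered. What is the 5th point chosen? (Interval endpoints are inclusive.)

Sorted: [0,1] [7,9] [16,17] [16,18] [18,19] [21,22] [22,23]
{[0,1]} hit by 1; {[7,9]} hit by 9; {[16,17],[16,18]} hit by 17; {[18,19]} hit by 19; {[21,22],[22,23]} hit by 22.
Points: 1, 9, 17, 19, 22 (5 total).

22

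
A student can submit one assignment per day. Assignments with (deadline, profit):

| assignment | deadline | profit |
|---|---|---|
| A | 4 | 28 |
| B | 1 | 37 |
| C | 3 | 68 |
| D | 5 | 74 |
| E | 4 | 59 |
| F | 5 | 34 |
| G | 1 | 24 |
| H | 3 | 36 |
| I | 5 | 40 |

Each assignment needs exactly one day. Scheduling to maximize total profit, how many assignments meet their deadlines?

5

Sort by profit descending; place each in the latest free slot ≤ its deadline.
Profit order: D=74 C=68 E=59 I=40 B=37 H=36 F=34 A=28 G=24
Assign: D→slot 5, C→slot 3, E→slot 4, I→slot 2, B→slot 1, H skipped, F skipped, A skipped, G skipped.
Slots: [1:B] [2:I] [3:C] [4:E] [5:D]
5 of 9 scheduled.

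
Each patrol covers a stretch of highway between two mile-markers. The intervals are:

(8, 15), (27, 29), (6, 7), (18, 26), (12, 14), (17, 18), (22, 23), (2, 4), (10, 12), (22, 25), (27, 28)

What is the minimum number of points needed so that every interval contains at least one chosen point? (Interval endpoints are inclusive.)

6

Sorted: [2,4] [6,7] [10,12] [12,14] [8,15] [17,18] [22,23] [22,25] [18,26] [27,28] [27,29]
{[2,4]} hit by 4; {[6,7]} hit by 7; {[10,12],[12,14],[8,15]} hit by 12; {[17,18]} hit by 18; {[22,23],[22,25],[18,26]} hit by 23; {[27,28],[27,29]} hit by 28.
Points: 4, 7, 12, 18, 23, 28 (6 total).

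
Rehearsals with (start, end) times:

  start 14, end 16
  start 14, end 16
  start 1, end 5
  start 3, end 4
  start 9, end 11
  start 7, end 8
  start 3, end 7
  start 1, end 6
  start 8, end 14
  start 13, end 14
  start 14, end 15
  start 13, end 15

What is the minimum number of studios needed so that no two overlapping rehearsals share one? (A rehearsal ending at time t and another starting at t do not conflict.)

4

The answer is the maximum number of intervals overlapping at any instant.
starts: [1, 1, 3, 3, 7, 8, 9, 13, 13, 14, 14, 14]
ends:   [4, 5, 6, 7, 8, 11, 14, 14, 15, 15, 16, 16]
s1→1 s1→2 s3→3 s3→4  — peak 4.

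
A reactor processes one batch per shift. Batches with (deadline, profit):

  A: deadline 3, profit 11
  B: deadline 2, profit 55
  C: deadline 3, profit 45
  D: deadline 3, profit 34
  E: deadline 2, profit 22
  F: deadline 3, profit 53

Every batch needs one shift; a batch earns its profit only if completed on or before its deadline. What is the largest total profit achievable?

153

By profit: B(d2,55), F(d3,53), C(d3,45), D(d3,34), E(d2,22), A(d3,11)
B→slot 2; F→slot 3; C→slot 1; D skipped; E skipped; A skipped.
Profit = 45 + 55 + 53 = 153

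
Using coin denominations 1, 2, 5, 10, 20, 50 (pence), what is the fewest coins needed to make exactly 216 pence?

Use the largest denomination that fits, subtract, and repeat.
216 = 4×50 + 1×10 + 1×5 + 1×1
Total coins = 4 + 1 + 1 + 1 = 7

7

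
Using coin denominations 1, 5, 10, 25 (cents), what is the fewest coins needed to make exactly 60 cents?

Use the largest denomination that fits, subtract, and repeat.
60 = 2×25 + 1×10
Total coins = 2 + 1 = 3

3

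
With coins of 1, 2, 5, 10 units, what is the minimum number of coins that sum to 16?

Greedy: take as many of the largest coin as possible, then repeat with the remainder.
16 − 1×10→6 − 1×5→1 − 1×1→0
Total coins = 1 + 1 + 1 = 3

3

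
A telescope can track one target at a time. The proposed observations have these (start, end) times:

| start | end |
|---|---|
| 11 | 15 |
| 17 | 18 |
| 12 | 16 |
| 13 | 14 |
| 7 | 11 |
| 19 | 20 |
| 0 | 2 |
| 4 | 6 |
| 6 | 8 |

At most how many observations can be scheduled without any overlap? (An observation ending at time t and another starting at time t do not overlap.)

6

By end time: (0,2), (4,6), (6,8), (7,11), (13,14), (11,15), (12,16), (17,18), (19,20).
Pick (0,2); next start ≥ 2 → (4,6); next start ≥ 6 → (6,8); next start ≥ 8 → (13,14); next start ≥ 14 → (17,18); next start ≥ 18 → (19,20).
Selected 6 observations.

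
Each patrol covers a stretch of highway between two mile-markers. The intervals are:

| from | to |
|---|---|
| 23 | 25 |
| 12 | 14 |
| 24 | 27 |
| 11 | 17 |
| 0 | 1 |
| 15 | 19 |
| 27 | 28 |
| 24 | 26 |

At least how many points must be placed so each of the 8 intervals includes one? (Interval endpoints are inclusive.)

Sort by right endpoint; whenever an interval is uncovered, place a point at its right end.
Sorted: [0,1] [12,14] [11,17] [15,19] [23,25] [24,26] [24,27] [27,28]
{[0,1]} hit by 1; {[12,14],[11,17]} hit by 14; {[15,19]} hit by 19; {[23,25],[24,26],[24,27]} hit by 25; {[27,28]} hit by 28.
Points: 1, 14, 19, 25, 28 (5 total).

5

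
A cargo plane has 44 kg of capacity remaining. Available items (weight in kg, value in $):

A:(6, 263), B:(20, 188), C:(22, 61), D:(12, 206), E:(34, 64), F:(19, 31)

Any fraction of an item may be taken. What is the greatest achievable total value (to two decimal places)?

Sort by value per unit weight and fill in that order.
Ratios (sorted): A 43.83, D 17.17, B 9.40, C 2.77, E 1.88, F 1.63
take A (6 @ 263); take D (12 @ 206); take B (20 @ 188); take 6/22 of C → 16.64. Capacity used 44/44.
Total value = 673.64

673.64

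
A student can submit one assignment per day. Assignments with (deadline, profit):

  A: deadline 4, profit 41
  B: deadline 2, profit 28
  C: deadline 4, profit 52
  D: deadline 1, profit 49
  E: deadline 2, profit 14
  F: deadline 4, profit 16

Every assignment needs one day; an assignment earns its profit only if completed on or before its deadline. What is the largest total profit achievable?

170

By profit: C(d4,52), D(d1,49), A(d4,41), B(d2,28), F(d4,16), E(d2,14)
C→slot 4; D→slot 1; A→slot 3; B→slot 2; F skipped; E skipped.
Profit = 49 + 28 + 41 + 52 = 170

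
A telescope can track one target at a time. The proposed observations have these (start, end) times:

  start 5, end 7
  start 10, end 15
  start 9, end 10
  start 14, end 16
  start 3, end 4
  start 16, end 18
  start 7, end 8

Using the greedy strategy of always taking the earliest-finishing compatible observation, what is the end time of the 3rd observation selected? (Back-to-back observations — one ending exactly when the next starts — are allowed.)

Greedy by earliest finish: after sorting by end time, pick each interval compatible with the last pick.
By end time: (3,4), (5,7), (7,8), (9,10), (10,15), (14,16), (16,18).
Pick (3,4); next start ≥ 4 → (5,7); next start ≥ 7 → (7,8); next start ≥ 8 → (9,10); next start ≥ 10 → (10,15); next start ≥ 15 → (16,18).
Selected: (3,4) (5,7) (7,8) (9,10) (10,15) (16,18)

8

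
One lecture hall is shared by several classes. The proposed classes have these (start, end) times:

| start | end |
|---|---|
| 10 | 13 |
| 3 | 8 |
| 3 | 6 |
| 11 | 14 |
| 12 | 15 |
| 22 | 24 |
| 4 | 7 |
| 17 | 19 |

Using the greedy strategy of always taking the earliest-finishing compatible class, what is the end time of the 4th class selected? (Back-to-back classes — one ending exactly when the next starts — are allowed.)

24

Greedy by earliest finish: after sorting by end time, pick each interval compatible with the last pick.
Sorted by end: (3,6)  (4,7)  (3,8)  (10,13)  (11,14)  (12,15)  (17,19)  (22,24)
take (3,6); skip (3,8); take (10,13); skip (12,15); take (17,19); take (22,24).
Selected: (3,6) (10,13) (17,19) (22,24)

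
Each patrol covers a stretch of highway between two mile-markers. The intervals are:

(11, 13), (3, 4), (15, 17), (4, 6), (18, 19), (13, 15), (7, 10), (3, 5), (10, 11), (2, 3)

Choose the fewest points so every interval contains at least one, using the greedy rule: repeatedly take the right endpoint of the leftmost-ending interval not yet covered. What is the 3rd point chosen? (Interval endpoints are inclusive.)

Sorted: [2,3] [3,4] [3,5] [4,6] [7,10] [10,11] [11,13] [13,15] [15,17] [18,19]
{[2,3],[3,4],[3,5]} hit by 3; {[4,6]} hit by 6; {[7,10],[10,11]} hit by 10; {[11,13],[13,15]} hit by 13; {[15,17]} hit by 17; {[18,19]} hit by 19.
Points: 3, 6, 10, 13, 17, 19 (6 total).

10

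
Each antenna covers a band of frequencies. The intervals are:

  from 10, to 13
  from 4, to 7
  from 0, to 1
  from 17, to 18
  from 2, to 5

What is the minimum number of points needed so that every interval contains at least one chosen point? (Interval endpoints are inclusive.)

Process intervals by earliest right end; each time one isn't hit yet, stab at its right endpoint.
By right end: [0,1]  [2,5]  [4,7]  [10,13]  [17,18]
[0,1] uncovered → point at 1; [2,5] uncovered → point at 5; [10,13] uncovered → point at 13; [17,18] uncovered → point at 18.
Points: 1, 5, 13, 18 (4 total).

4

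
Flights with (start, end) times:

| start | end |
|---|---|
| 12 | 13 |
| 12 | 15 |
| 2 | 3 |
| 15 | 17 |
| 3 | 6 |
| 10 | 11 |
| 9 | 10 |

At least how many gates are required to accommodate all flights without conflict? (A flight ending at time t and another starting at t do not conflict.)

The answer is the maximum number of intervals overlapping at any instant.
Events (time:±→running): 2:+→1 3:-→0 3:+→1 6:-→0 9:+→1 10:-→0 10:+→1 11:-→0 12:+→1 12:+→2 … peak 2.

2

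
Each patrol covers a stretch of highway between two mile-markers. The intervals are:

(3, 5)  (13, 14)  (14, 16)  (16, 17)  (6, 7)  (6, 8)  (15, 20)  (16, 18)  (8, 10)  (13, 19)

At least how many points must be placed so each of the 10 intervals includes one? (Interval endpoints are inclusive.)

Sorted: [3,5] [6,7] [6,8] [8,10] [13,14] [14,16] [16,17] [16,18] [13,19] [15,20]
{[3,5]} hit by 5; {[6,7],[6,8]} hit by 7; {[8,10]} hit by 10; {[13,14],[14,16]} hit by 14; {[16,17],[16,18],[13,19],[15,20]} hit by 17.
Points: 5, 7, 10, 14, 17 (5 total).

5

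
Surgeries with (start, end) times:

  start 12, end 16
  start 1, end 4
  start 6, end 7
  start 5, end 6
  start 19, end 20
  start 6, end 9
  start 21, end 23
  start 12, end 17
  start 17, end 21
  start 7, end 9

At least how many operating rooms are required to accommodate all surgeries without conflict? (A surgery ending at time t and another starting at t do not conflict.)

2

starts: [1, 5, 6, 6, 7, 12, 12, 17, 19, 21]
ends:   [4, 6, 7, 9, 9, 16, 17, 20, 21, 23]
s1→1 e4→0 s5→1 e6→0 s6→1 s6→2  — peak 2.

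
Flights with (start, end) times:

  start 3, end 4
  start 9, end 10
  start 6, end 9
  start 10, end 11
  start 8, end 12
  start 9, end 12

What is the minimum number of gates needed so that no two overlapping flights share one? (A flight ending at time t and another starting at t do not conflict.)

3

Count concurrent intervals with a sweep; the peak is the room count.
Events (time:±→running): 3:+→1 4:-→0 6:+→1 8:+→2 9:-→1 9:+→2 9:+→3 … peak 3.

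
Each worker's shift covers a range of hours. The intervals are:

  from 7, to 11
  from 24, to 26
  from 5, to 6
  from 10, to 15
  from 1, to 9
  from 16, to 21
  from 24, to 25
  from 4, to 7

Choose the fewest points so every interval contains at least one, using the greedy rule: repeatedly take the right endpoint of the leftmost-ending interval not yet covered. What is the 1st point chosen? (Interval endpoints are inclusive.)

By right end: [5,6]  [4,7]  [1,9]  [7,11]  [10,15]  [16,21]  [24,25]  [24,26]
[5,6] uncovered → point at 6; [7,11] uncovered → point at 11; [16,21] uncovered → point at 21; [24,25] uncovered → point at 25.
Points: 6, 11, 21, 25 (4 total).

6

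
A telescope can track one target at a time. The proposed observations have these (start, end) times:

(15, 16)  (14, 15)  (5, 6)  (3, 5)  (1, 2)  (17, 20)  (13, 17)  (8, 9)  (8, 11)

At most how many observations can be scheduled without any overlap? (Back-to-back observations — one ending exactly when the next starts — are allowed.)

7

Order by finish time; keep every interval that doesn't clash with the previous kept one.
Sorted by end: (1,2)  (3,5)  (5,6)  (8,9)  (8,11)  (14,15)  (15,16)  (13,17)  (17,20)
take (1,2); take (3,5); take (5,6); take (8,9); skip (8,11); take (14,15); take (15,16); take (17,20).
Selected 7 observations.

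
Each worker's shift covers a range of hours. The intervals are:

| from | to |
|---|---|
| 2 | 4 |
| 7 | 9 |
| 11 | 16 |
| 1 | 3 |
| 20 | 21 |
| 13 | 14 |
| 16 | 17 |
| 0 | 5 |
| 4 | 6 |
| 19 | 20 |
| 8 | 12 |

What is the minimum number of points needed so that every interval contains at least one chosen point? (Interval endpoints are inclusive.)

6

Process intervals by earliest right end; each time one isn't hit yet, stab at its right endpoint.
By right end: [1,3]  [2,4]  [0,5]  [4,6]  [7,9]  [8,12]  [13,14]  [11,16]  [16,17]  [19,20]  [20,21]
[1,3] uncovered → point at 3; [4,6] uncovered → point at 6; [7,9] uncovered → point at 9; [13,14] uncovered → point at 14; [16,17] uncovered → point at 17; [19,20] uncovered → point at 20.
Points: 3, 6, 9, 14, 17, 20 (6 total).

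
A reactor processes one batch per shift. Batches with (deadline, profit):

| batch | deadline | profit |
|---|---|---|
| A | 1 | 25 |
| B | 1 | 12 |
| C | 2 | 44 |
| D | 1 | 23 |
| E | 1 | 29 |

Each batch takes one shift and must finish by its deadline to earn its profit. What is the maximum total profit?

73

Take jobs in profit order; each goes to the latest open slot no later than its deadline.
By profit: C(d2,44), E(d1,29), A(d1,25), D(d1,23), B(d1,12)
C→slot 2; E→slot 1; A skipped; D skipped; B skipped.
Profit = 29 + 44 = 73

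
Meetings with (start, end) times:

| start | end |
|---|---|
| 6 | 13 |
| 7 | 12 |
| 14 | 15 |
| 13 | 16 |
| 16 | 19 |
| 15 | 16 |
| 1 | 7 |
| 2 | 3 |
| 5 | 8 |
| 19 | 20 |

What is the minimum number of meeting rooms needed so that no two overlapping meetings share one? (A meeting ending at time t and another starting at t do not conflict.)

3

Count concurrent intervals with a sweep; the peak is the room count.
Events (time:±→running): 1:+→1 2:+→2 3:-→1 5:+→2 6:+→3 … peak 3.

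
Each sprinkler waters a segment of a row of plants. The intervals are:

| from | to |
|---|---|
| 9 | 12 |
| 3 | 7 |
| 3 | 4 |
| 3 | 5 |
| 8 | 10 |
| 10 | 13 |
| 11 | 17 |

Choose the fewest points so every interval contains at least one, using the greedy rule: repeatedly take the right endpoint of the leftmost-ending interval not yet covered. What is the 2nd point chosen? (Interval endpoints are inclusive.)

Sort by right endpoint; whenever an interval is uncovered, place a point at its right end.
By right end: [3,4]  [3,5]  [3,7]  [8,10]  [9,12]  [10,13]  [11,17]
[3,4] uncovered → point at 4; [8,10] uncovered → point at 10; [11,17] uncovered → point at 17.
Points: 4, 10, 17 (3 total).

10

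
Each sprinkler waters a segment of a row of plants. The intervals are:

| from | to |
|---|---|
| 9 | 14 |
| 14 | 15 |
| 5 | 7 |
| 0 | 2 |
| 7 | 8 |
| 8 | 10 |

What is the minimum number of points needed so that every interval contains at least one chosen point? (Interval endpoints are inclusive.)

4

Sort by right endpoint; whenever an interval is uncovered, place a point at its right end.
By right end: [0,2]  [5,7]  [7,8]  [8,10]  [9,14]  [14,15]
[0,2] uncovered → point at 2; [5,7] uncovered → point at 7; [8,10] uncovered → point at 10; [14,15] uncovered → point at 15.
Points: 2, 7, 10, 15 (4 total).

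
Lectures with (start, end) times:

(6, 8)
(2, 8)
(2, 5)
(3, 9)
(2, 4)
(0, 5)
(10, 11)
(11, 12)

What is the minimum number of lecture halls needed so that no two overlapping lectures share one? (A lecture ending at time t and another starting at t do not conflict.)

The answer is the maximum number of intervals overlapping at any instant.
Events (time:±→running): 0:+→1 2:+→2 2:+→3 2:+→4 3:+→5 … peak 5.

5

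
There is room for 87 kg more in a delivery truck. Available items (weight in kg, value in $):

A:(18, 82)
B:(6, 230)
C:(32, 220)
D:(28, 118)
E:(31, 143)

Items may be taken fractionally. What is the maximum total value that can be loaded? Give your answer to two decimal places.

675.00

Sort by value per unit weight and fill in that order.
Order: B (230/6=38.33) > C (220/32=6.88) > E (143/31=4.61) > A (82/18=4.56) > D (118/28=4.21)
Fill: take B (6 @ 230) → take C (32 @ 220) → take E (31 @ 143) → take A (18 @ 82); 87/87 used.
Total value = 675.00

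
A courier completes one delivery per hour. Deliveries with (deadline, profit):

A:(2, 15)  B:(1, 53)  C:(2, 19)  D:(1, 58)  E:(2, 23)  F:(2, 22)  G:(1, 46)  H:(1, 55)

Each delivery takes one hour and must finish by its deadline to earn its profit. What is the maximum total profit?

Sort by profit descending; place each in the latest free slot ≤ its deadline.
Profit order: D=58 H=55 B=53 G=46 E=23 F=22 C=19 A=15
Assign: D→slot 1, H skipped, B skipped, G skipped, E→slot 2, F skipped, C skipped, A skipped.
Slots: [1:D] [2:E]
Profit = 58 + 23 = 81

81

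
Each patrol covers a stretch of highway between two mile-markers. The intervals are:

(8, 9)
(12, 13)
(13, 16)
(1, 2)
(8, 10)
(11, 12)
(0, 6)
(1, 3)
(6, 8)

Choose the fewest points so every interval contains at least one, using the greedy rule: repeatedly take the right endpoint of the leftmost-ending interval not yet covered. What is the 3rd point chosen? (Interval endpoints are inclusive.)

12

Sorted: [1,2] [1,3] [0,6] [6,8] [8,9] [8,10] [11,12] [12,13] [13,16]
{[1,2],[1,3],[0,6]} hit by 2; {[6,8],[8,9],[8,10]} hit by 8; {[11,12],[12,13]} hit by 12; {[13,16]} hit by 16.
Points: 2, 8, 12, 16 (4 total).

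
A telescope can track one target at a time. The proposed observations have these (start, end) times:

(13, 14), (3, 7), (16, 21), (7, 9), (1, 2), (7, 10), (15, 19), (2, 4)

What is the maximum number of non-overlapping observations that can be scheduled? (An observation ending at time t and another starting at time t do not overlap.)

5

Greedy by earliest finish: after sorting by end time, pick each interval compatible with the last pick.
Sorted by end: (1,2)  (2,4)  (3,7)  (7,9)  (7,10)  (13,14)  (15,19)  (16,21)
take (1,2); take (2,4); skip (3,7); take (7,9); skip (7,10); take (13,14); take (15,19).
Selected 5 observations.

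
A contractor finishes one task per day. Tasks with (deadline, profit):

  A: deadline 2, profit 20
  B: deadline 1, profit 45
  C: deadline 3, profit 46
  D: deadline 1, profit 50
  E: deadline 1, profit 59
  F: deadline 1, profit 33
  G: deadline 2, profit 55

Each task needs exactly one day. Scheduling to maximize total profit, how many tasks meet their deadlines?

Take jobs in profit order; each goes to the latest open slot no later than its deadline.
By profit: E(d1,59), G(d2,55), D(d1,50), C(d3,46), B(d1,45), F(d1,33), A(d2,20)
E→slot 1; G→slot 2; D skipped; C→slot 3; B skipped; F skipped; A skipped.
3 of 7 scheduled.

3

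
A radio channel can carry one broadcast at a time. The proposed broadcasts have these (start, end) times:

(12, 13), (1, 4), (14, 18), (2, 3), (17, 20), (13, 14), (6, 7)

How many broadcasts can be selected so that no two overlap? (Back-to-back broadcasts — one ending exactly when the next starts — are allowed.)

5

Order by finish time; keep every interval that doesn't clash with the previous kept one.
Sorted by end: (2,3)  (1,4)  (6,7)  (12,13)  (13,14)  (14,18)  (17,20)
take (2,3); take (6,7); take (12,13); take (13,14); take (14,18).
Selected 5 broadcasts.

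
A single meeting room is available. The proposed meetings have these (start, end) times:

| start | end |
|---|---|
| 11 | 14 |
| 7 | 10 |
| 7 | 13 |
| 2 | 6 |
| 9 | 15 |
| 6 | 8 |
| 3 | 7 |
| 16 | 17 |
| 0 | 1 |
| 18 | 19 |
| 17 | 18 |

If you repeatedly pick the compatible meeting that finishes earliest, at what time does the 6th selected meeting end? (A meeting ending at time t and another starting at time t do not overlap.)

18

Order by finish time; keep every interval that doesn't clash with the previous kept one.
By end time: (0,1), (2,6), (3,7), (6,8), (7,10), (7,13), (11,14), (9,15), (16,17), (17,18), (18,19).
Pick (0,1); next start ≥ 1 → (2,6); next start ≥ 6 → (6,8); next start ≥ 8 → (11,14); next start ≥ 14 → (16,17); next start ≥ 17 → (17,18); next start ≥ 18 → (18,19).
Selected: (0,1) (2,6) (6,8) (11,14) (16,17) (17,18) (18,19)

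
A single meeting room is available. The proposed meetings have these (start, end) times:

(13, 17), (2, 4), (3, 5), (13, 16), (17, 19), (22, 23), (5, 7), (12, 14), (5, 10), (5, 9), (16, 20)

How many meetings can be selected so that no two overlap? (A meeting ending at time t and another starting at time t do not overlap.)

Sorted by end: (2,4)  (3,5)  (5,7)  (5,9)  (5,10)  (12,14)  (13,16)  (13,17)  (17,19)  (16,20)  (22,23)
take (2,4); take (5,7); take (12,14); skip (13,16); skip (13,17); take (17,19); take (22,23).
Selected 5 meetings.

5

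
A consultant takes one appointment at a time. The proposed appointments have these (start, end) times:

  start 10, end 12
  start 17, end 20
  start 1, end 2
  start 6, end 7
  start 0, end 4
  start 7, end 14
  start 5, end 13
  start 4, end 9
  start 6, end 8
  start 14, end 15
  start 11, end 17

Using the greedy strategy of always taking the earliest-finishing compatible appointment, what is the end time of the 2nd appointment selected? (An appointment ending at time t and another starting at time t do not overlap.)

7

Sorted by end: (1,2)  (0,4)  (6,7)  (6,8)  (4,9)  (10,12)  (5,13)  (7,14)  (14,15)  (11,17)  (17,20)
take (1,2); take (6,7); take (10,12); skip (5,13); skip (7,14); take (14,15); take (17,20).
Selected: (1,2) (6,7) (10,12) (14,15) (17,20)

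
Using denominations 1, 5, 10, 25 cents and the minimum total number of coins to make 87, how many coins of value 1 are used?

87 = 3×25 + 1×10 + 2×1
Count of 1: 2

2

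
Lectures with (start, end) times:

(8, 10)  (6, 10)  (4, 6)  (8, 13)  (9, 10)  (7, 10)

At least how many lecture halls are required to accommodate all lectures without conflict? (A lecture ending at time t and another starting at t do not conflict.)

5

Events (time:±→running): 4:+→1 6:-→0 6:+→1 7:+→2 8:+→3 8:+→4 9:+→5 … peak 5.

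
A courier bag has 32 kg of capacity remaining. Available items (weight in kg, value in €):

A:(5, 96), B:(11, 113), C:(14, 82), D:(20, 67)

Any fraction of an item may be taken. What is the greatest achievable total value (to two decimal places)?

Sort by value per unit weight and fill in that order.
Order: A (96/5=19.20) > B (113/11=10.27) > C (82/14=5.86) > D (67/20=3.35)
Fill: take A (5 @ 96) → take B (11 @ 113) → take C (14 @ 82) → take 2/20 of D → 6.70; 32/32 used.
Total value = 297.70

297.70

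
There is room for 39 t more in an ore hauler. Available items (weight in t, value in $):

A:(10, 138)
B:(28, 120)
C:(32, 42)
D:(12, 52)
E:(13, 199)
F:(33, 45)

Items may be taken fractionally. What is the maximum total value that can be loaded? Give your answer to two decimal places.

Sort by value per unit weight and fill in that order.
Order: E (199/13=15.31) > A (138/10=13.80) > D (52/12=4.33) > B (120/28=4.29) > F (45/33=1.36) > C (42/32=1.31)
Fill: take E (13 @ 199) → take A (10 @ 138) → take D (12 @ 52) → take 4/28 of B → 17.14; 39/39 used.
Total value = 406.14

406.14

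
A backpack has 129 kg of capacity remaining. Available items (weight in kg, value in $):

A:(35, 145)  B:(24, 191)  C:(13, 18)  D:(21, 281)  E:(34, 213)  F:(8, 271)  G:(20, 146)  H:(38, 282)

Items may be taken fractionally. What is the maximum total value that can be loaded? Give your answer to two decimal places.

Greedy by value/weight ratio, highest first.
Ratios (sorted): F 33.88, D 13.38, B 7.96, H 7.42, G 7.30, E 6.26, A 4.14, C 1.38
take F (8 @ 271); take D (21 @ 281); take B (24 @ 191); take H (38 @ 282); take G (20 @ 146); take 18/34 of E → 112.76. Capacity used 129/129.
Total value = 1283.76

1283.76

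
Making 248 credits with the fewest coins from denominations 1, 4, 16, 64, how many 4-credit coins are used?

2

248 = 3×64 + 3×16 + 2×4
Count of 4: 2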